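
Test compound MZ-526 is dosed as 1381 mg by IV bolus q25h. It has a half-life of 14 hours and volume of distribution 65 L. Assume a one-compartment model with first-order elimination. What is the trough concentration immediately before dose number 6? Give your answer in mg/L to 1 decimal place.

f = (1/2)^(τ/t½) = (1/2)^(25/14) ≈ 0.2900.
C₀ = D/Vd = 1381/65 ≈ 21.246 mg/L.
Before the 6th dose, 5 doses have been given. Superposition: Cmin = C₀·(f + f² + … + f^5).
≈ 21.246 × (0.2900 + 0.0841 + 0.0244 + 0.0071 + 0.0021) ≈ 21.246 × 0.4077 ≈ 8.662 mg/L.

8.7 mg/L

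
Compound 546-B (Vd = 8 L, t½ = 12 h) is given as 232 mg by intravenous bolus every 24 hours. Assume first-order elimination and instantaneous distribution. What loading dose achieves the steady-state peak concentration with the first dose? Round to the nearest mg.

f = (1/2)^(24/12) ≈ 0.250000; accumulation ratio R = 1/(1−f) ≈ 1.33333.
Loading dose to hit Cmax,ss on first dose: D_load = D_maint·R ≈ 232 × 1.33333 ≈ 309.33 mg.

309 mg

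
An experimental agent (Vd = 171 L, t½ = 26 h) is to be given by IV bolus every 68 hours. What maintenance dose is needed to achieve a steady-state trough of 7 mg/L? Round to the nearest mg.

6138 mg

τ/t½ = 68/26 ≈ 2.6154, so f = (1/2)^(68/26) ≈ 0.163189.
Cmin,ss = (D/Vd)·f/(1−f), so D = Cmin,ss·Vd·(1−f)/f.
D = 7 × 171 × (1−f)/f ≈ 7 × 171 × 5.12786 ≈ 6138.05 mg.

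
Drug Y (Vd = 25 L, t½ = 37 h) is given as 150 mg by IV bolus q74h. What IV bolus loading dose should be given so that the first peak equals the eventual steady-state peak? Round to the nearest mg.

200 mg

f = (1/2)^(74/37) ≈ 0.250000; accumulation ratio R = 1/(1−f) ≈ 1.33333.
Loading dose to hit Cmax,ss on first dose: D_load = D_maint·R ≈ 150 × 1.33333 ≈ 200.00 mg.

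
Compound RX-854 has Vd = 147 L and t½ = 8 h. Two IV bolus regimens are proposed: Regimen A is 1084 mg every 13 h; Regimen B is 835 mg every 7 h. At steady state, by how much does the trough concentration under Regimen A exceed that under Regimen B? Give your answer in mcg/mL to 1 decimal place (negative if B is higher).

Regimen A: f = (1/2)^(13/8) ≈ 0.3242; Cmin,ss = (1084/147)·f/(1−f) ≈ 3.538 mcg/mL.
Regimen B: f = (1/2)^(7/8) ≈ 0.5453; Cmin,ss = (835/147)·f/(1−f) ≈ 6.812 mcg/mL.
Difference ≈ 3.538 − 6.812 ≈ -3.274 mcg/mL.

-3.3 mcg/mL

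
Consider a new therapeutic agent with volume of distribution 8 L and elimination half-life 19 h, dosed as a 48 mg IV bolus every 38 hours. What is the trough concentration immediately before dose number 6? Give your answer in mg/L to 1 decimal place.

2.0 mg/L

f = (1/2)^(τ/t½) = (1/2)^(38/19) ≈ 0.2500.
C₀ = D/Vd = 48/8 ≈ 6.000 mg/L.
Before the 6th dose, 5 doses have been given. Superposition: Cmin = C₀·(f + f² + … + f^5).
≈ 6.000 × (0.2500 + 0.0625 + 0.0156 + 0.0039 + 0.0010) ≈ 6.000 × 0.3330 ≈ 1.998 mg/L.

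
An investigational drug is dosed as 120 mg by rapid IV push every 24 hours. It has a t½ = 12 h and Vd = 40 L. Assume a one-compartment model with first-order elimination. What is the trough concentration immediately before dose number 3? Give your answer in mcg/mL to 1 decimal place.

0.9 mcg/mL

f = (1/2)^(τ/t½) = (1/2)^(24/12) ≈ 0.2500.
C₀ = D/Vd = 120/40 ≈ 3.000 mcg/mL.
Before the 3rd dose, 2 doses have been given. Superposition: Cmin = C₀·(f + f²).
≈ 3.000 × (0.2500 + 0.0625) ≈ 3.000 × 0.3125 ≈ 0.938 mcg/mL.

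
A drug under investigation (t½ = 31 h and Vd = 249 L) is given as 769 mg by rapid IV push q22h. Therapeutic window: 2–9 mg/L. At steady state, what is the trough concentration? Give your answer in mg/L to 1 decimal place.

4.9 mg/L

τ/t½ = 22/31 ≈ 0.70968, so fraction remaining f = (1/2)^(22/31) ≈ 0.6115.
At steady state, accumulation factor R = 1/(1 − e^(−kτ)) ≈ 2.5740.
Single-dose peak C₀ = D/Vd = 769/249 ≈ 3.088 mg/L.
Steady-state peak Cmax,ss = C₀·R ≈ 3.088 × 2.5740 ≈ 7.949 mg/L.
One interval later, Cmin,ss = Cmax,ss·e^(−kτ) ≈ 7.949 × 0.6115 ≈ 4.861 mg/L.
Trough 4.9 mg/L vs MEC 2 mg/L: adequate.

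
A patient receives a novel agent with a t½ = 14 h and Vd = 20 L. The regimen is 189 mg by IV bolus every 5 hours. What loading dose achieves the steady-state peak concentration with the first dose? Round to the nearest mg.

f = (1/2)^(5/14) ≈ 0.780709; accumulation ratio R = 1/(1−f) ≈ 4.56015.
Loading dose to hit Cmax,ss on first dose: D_load = D_maint·R ≈ 189 × 4.56015 ≈ 861.87 mg.

862 mg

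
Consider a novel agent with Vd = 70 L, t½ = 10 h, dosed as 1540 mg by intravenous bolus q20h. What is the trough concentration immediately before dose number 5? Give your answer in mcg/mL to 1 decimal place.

7.3 mcg/mL

f = (1/2)^(τ/t½) = (1/2)^(20/10) ≈ 0.2500.
C₀ = D/Vd = 1540/70 ≈ 22.000 mcg/mL.
Before the 5th dose, 4 doses have been given. Superposition: Cmin = C₀·(f + f² + … + f^4).
≈ 22.000 × (0.2500 + 0.0625 + 0.0156 + 0.0039) ≈ 22.000 × 0.3320 ≈ 7.304 mcg/mL.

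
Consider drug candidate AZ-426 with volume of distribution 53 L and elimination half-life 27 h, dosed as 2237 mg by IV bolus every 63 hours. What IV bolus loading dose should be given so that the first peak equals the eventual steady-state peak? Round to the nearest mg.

f = (1/2)^(63/27) ≈ 0.198425; accumulation ratio R = 1/(1−f) ≈ 1.24754.
Loading dose to hit Cmax,ss on first dose: D_load = D_maint·R ≈ 2237 × 1.24754 ≈ 2790.75 mg.

2791 mg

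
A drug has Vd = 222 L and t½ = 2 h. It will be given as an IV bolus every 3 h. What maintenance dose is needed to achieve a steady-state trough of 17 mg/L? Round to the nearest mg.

6900 mg

τ/t½ = 3/2 ≈ 1.5, so f = (1/2)^(3/2) ≈ 0.353553.
Cmin,ss = (D/Vd)·f/(1−f), so D = Cmin,ss·Vd·(1−f)/f.
D = 17 × 222 × (1−f)/f ≈ 17 × 222 × 1.82843 ≈ 6900.49 mg.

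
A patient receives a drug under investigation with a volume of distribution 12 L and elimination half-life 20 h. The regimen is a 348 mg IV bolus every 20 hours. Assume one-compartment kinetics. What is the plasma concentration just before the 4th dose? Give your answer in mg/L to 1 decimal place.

f = (1/2)^(τ/t½) = (1/2)^(20/20) ≈ 0.5000.
C₀ = D/Vd = 348/12 ≈ 29.000 mg/L.
Before the 4th dose, 3 doses have been given. Superposition: Cmin = C₀·(f + f² + … + f^3).
≈ 29.000 × (0.5000 + 0.2500 + 0.1250) ≈ 29.000 × 0.8750 ≈ 25.375 mg/L.

25.4 mg/L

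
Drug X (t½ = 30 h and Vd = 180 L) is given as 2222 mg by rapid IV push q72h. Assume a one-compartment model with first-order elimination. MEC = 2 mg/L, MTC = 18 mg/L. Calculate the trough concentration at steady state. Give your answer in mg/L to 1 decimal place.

2.9 mg/L

Over one 72-h interval, 72/30 ≈ 2.4 half-lives elapse, leaving f ≈ 0.1895 of each dose.
At steady state, accumulation factor R = 1/(1 − e^(−kτ)) ≈ 1.2338.
Each bolus raises the concentration by D/Vd = 2222/180 ≈ 12.344 mg/L.
Cmax,ss = C₀/(1 − f) ≈ 12.344/0.8105 ≈ 15.230 mg/L.
Steady-state trough Cmin,ss = Cmax,ss·f ≈ 15.230 × 0.1895 ≈ 2.886 mg/L.
Trough 2.9 mg/L vs MEC 2 mg/L: adequate.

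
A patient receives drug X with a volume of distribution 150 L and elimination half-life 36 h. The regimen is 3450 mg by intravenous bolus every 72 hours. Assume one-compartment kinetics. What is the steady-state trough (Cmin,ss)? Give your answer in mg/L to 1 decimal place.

7.7 mg/L

The dosing interval is 2 half-lives, so f = 2^(−2) = 0.25.
At steady state, R = 1/(1 − 0.25) = 4/3.
Single-dose peak C₀ = D/Vd = 3450/150 = 23 mg/L.
Steady-state peak Cmax,ss = C₀·R = 23 × 4/3 ≈ 30.667 mg/L.
Steady-state trough Cmin,ss = Cmax,ss·f ≈ 30.667 × 0.25 ≈ 7.667 mg/L.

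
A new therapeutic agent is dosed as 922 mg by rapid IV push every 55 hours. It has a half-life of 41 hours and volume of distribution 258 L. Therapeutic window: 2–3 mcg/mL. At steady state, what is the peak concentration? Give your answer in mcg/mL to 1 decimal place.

k = ln2/t½ = ln2/41 ≈ 0.016906 h⁻¹; fraction remaining f = e^(−kτ) = e^(−0.016906×55) ≈ 0.3946.
At steady state, accumulation factor R = 1/(1 − e^(−kτ)) ≈ 1.6518.
Single-dose peak C₀ = D/Vd = 922/258 ≈ 3.574 mcg/mL.
Steady-state peak Cmax,ss = C₀·R ≈ 3.574 × 1.6518 ≈ 5.904 mcg/mL.
Peak 5.9 mcg/mL vs MTC 3 mcg/mL: exceeds toxic threshold.

5.9 mcg/mL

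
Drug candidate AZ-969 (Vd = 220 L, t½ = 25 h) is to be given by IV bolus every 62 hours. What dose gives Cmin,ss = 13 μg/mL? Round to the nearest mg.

τ/t½ = 62/25 ≈ 2.48, so f = (1/2)^(62/25) ≈ 0.179244.
Cmin,ss = (D/Vd)·f/(1−f), so D = Cmin,ss·Vd·(1−f)/f.
D = 13 × 220 × (1−f)/f ≈ 13 × 220 × 4.57899 ≈ 13095.91 mg.

13096 mg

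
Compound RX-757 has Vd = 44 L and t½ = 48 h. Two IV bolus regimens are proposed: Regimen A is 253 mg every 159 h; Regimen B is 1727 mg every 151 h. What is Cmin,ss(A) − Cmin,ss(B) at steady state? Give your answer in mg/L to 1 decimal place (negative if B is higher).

Regimen A: f = (1/2)^(159/48) ≈ 0.1007; Cmin,ss = (253/44)·f/(1−f) ≈ 0.644 mg/L.
Regimen B: f = (1/2)^(151/48) ≈ 0.1130; Cmin,ss = (1727/44)·f/(1−f) ≈ 5.000 mg/L.
Difference ≈ 0.644 − 5.000 ≈ -4.356 mg/L.

-4.4 mg/L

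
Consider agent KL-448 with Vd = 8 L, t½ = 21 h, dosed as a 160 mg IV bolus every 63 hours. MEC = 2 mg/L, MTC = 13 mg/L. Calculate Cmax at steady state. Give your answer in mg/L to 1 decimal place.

The dosing interval is 3 half-lives, so f = 2^(−3) = 0.125.
Accumulation ratio R = 1/(1 − f) = 1/0.875 = 8/7.
Single-dose peak C₀ = D/Vd = 160/8 = 20 mg/L.
Steady-state peak Cmax,ss = C₀·R = 20 × 8/7 ≈ 22.857 mg/L.
Peak 22.9 mg/L vs MTC 13 mg/L: exceeds toxic threshold.

22.9 mg/L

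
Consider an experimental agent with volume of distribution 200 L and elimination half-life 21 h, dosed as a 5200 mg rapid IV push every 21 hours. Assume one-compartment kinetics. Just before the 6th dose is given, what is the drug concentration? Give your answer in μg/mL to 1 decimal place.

f = (1/2)^(τ/t½) = (1/2)^(21/21) ≈ 0.5000.
C₀ = D/Vd = 5200/200 ≈ 26.000 μg/mL.
Before the 6th dose, 5 doses have been given. Superposition: Cmin = C₀·(f + f² + … + f^5).
≈ 26.000 × (0.5000 + 0.2500 + 0.1250 + 0.0625 + 0.0313) ≈ 26.000 × 0.9688 ≈ 25.189 μg/mL.

25.2 μg/mL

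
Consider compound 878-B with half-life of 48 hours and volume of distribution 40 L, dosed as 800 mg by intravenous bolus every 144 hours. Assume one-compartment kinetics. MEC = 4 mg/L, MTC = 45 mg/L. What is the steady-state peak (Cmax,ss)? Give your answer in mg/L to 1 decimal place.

τ = 144 h = 3 half-lives, so f = (1/2)^3 = 0.125.
At steady state, R = 1/(1 − 0.125) = 8/7.
Single-dose peak C₀ = D/Vd = 800/40 = 20 mg/L.
Steady-state peak Cmax,ss = C₀·R = 20 × 8/7 ≈ 22.857 mg/L.
Peak 22.9 mg/L vs MTC 45 mg/L: below toxic threshold.

22.9 mg/L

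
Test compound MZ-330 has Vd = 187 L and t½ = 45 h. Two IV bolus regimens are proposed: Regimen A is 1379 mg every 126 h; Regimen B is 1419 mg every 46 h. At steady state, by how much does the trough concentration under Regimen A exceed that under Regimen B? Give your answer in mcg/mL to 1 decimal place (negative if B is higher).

-6.1 mcg/mL

Regimen A: f = (1/2)^(126/45) ≈ 0.1436; Cmin,ss = (1379/187)·f/(1−f) ≈ 1.237 mcg/mL.
Regimen B: f = (1/2)^(46/45) ≈ 0.4924; Cmin,ss = (1419/187)·f/(1−f) ≈ 7.361 mcg/mL.
Difference ≈ 1.237 − 7.361 ≈ -6.124 mcg/mL.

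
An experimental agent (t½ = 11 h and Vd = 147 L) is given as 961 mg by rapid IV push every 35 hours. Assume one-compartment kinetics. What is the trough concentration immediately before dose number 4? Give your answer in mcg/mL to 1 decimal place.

0.8 mcg/mL

f = (1/2)^(τ/t½) = (1/2)^(35/11) ≈ 0.1102.
C₀ = D/Vd = 961/147 ≈ 6.537 mcg/mL.
Before the 4th dose, 3 doses have been given. Superposition: Cmin = C₀·(f + f² + … + f^3).
≈ 6.537 × (0.1102 + 0.0121 + 0.0013) ≈ 6.537 × 0.1236 ≈ 0.808 mcg/mL.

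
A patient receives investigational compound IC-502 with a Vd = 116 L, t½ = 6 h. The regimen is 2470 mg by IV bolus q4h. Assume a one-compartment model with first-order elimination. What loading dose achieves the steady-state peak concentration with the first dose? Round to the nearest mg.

6675 mg

f = (1/2)^(4/6) ≈ 0.629961; accumulation ratio R = 1/(1−f) ≈ 2.70242.
Loading dose to hit Cmax,ss on first dose: D_load = D_maint·R ≈ 2470 × 2.70242 ≈ 6674.98 mg.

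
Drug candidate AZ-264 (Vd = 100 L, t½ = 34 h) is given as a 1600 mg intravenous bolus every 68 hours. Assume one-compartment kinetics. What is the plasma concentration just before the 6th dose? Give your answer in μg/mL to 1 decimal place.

f = (1/2)^(τ/t½) = (1/2)^(68/34) ≈ 0.2500.
C₀ = D/Vd = 1600/100 ≈ 16.000 μg/mL.
Before the 6th dose, 5 doses have been given. Superposition: Cmin = C₀·(f + f² + … + f^5).
≈ 16.000 × (0.2500 + 0.0625 + 0.0156 + 0.0039 + 0.0010) ≈ 16.000 × 0.3330 ≈ 5.328 μg/mL.

5.3 μg/mL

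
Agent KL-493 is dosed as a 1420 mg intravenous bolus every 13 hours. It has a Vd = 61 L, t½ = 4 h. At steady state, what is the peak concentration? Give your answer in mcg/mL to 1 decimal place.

26.0 mcg/mL

τ/t½ = 13/4 ≈ 3.25, so fraction remaining f = (1/2)^(13/4) ≈ 0.1051.
Accumulation ratio R = 1/(1 − f) ≈ 1/0.8949 ≈ 1.1174.
Single-dose peak C₀ = D/Vd = 1420/61 ≈ 23.279 mcg/mL.
Steady-state peak Cmax,ss = C₀·R ≈ 23.279 × 1.1174 ≈ 26.012 mcg/mL.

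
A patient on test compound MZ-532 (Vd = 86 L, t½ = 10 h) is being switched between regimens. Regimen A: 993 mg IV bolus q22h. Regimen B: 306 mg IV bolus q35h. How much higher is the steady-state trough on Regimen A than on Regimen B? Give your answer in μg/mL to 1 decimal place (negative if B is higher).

2.9 μg/mL

Regimen A: f = (1/2)^(22/10) ≈ 0.2176; Cmin,ss = (993/86)·f/(1−f) ≈ 3.211 μg/mL.
Regimen B: f = (1/2)^(35/10) ≈ 0.0884; Cmin,ss = (306/86)·f/(1−f) ≈ 0.345 μg/mL.
Difference ≈ 3.211 − 0.345 ≈ 2.866 μg/mL.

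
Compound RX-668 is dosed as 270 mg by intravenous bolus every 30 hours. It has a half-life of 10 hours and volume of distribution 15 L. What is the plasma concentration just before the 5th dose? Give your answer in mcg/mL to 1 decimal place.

f = (1/2)^(τ/t½) = (1/2)^(30/10) ≈ 0.1250.
C₀ = D/Vd = 270/15 ≈ 18.000 mcg/mL.
Before the 5th dose, 4 doses have been given. Superposition: Cmin = C₀·(f + f² + … + f^4).
≈ 18.000 × (0.1250 + 0.0156 + 0.0020 + 0.0002) ≈ 18.000 × 0.1428 ≈ 2.570 mcg/mL.

2.6 mcg/mL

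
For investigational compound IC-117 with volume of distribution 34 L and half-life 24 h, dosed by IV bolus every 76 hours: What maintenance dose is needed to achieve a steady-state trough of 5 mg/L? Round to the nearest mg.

τ/t½ = 76/24 ≈ 3.1667, so f = (1/2)^(76/24) ≈ 0.111362.
Cmin,ss = (D/Vd)·f/(1−f), so D = Cmin,ss·Vd·(1−f)/f.
D = 5 × 34 × (1−f)/f ≈ 5 × 34 × 7.97972 ≈ 1356.55 mg.

1357 mg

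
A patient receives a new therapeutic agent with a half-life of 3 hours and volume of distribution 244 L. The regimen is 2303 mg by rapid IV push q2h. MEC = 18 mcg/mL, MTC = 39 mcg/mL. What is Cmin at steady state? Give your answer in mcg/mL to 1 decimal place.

k = ln2/t½ = ln2/3 ≈ 0.231049 h⁻¹; fraction remaining f = e^(−kτ) = e^(−0.231049×2) ≈ 0.6300.
Accumulation ratio R = 1/(1 − f) ≈ 1/0.3700 ≈ 2.7027.
Single-dose peak C₀ = D/Vd = 2303/244 ≈ 9.439 mcg/mL.
Steady-state peak Cmax,ss = C₀·R ≈ 9.439 × 2.7027 ≈ 25.511 mcg/mL.
Steady-state trough Cmin,ss = Cmax,ss·f ≈ 25.511 × 0.6300 ≈ 16.072 mcg/mL.
Trough 16.1 mcg/mL vs MEC 18 mcg/mL: subtherapeutic.

16.1 mcg/mL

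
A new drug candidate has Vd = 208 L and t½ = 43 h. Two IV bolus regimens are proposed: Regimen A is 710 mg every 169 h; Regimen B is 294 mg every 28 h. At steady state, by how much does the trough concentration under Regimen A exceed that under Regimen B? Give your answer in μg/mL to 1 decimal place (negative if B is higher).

Regimen A: f = (1/2)^(169/43) ≈ 0.0656; Cmin,ss = (710/208)·f/(1−f) ≈ 0.240 μg/mL.
Regimen B: f = (1/2)^(28/43) ≈ 0.6368; Cmin,ss = (294/208)·f/(1−f) ≈ 2.478 μg/mL.
Difference ≈ 0.240 − 2.478 ≈ -2.238 μg/mL.

-2.2 μg/mL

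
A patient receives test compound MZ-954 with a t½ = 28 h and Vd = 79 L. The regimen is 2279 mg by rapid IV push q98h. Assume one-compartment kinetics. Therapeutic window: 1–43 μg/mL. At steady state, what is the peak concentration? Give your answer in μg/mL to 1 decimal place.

τ/t½ = 98/28 ≈ 3.5, so fraction remaining f = (1/2)^(98/28) ≈ 0.0884.
Accumulation ratio R = 1/(1 − f) ≈ 1/0.9116 ≈ 1.0970.
Each bolus raises the concentration by D/Vd = 2279/79 ≈ 28.848 μg/mL.
Cmax,ss = C₀/(1 − f) ≈ 28.848/0.9116 ≈ 31.645 μg/mL.
Peak 31.6 μg/mL vs MTC 43 μg/mL: below toxic threshold.

31.6 μg/mL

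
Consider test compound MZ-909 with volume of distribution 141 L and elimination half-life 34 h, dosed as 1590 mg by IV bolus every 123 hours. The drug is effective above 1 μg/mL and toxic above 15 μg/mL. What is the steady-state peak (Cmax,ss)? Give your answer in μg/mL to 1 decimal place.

τ/t½ = 123/34 ≈ 3.6176, so fraction remaining f = (1/2)^(123/34) ≈ 0.0815.
At steady state, accumulation factor R = 1/(1 − e^(−kτ)) ≈ 1.0887.
Each bolus raises the concentration by D/Vd = 1590/141 ≈ 11.277 μg/mL.
Steady-state peak Cmax,ss = C₀·R ≈ 11.277 × 1.0887 ≈ 12.277 μg/mL.
Peak 12.3 μg/mL vs MTC 15 μg/mL: below toxic threshold.

12.3 μg/mL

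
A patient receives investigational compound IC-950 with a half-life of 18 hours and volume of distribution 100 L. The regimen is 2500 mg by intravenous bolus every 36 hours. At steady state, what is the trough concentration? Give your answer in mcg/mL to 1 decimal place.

τ = 36 h = 2 half-lives, so f = (1/2)^2 = 0.25.
At steady state, R = 1/(1 − 0.25) = 4/3.
Single-dose peak C₀ = D/Vd = 2500/100 = 25 mcg/mL.
Steady-state peak Cmax,ss = C₀·R = 25 × 4/3 ≈ 33.333 mcg/mL.
Steady-state trough Cmin,ss = Cmax,ss·f ≈ 33.333 × 0.25 ≈ 8.333 mcg/mL.

8.3 mcg/mL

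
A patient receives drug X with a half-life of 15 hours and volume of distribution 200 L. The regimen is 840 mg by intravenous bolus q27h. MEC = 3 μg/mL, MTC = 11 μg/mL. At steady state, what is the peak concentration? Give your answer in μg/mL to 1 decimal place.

τ/t½ = 27/15 ≈ 1.8, so fraction remaining f = (1/2)^(27/15) ≈ 0.2872.
At steady state, accumulation factor R = 1/(1 − e^(−kτ)) ≈ 1.4029.
Each bolus raises the concentration by D/Vd = 840/200 ≈ 4.200 μg/mL.
Steady-state peak Cmax,ss = C₀·R ≈ 4.200 × 1.4029 ≈ 5.892 μg/mL.
Peak 5.9 μg/mL vs MTC 11 μg/mL: below toxic threshold.

5.9 μg/mL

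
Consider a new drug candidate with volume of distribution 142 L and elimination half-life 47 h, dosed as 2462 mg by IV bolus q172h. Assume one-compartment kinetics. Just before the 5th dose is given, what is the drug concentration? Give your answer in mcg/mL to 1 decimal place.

f = (1/2)^(τ/t½) = (1/2)^(172/47) ≈ 0.0791.
C₀ = D/Vd = 2462/142 ≈ 17.338 mcg/mL.
Before the 5th dose, 4 doses have been given. Superposition: Cmin = C₀·(f + f² + … + f^4).
≈ 17.338 × (0.0791 + 0.0063 + 0.0005 + 0.0000) ≈ 17.338 × 0.0859 ≈ 1.489 mcg/mL.

1.5 mcg/mL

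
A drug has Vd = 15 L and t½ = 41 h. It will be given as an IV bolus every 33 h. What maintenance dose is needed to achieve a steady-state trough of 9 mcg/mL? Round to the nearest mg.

τ/t½ = 33/41 ≈ 0.80488, so f = (1/2)^(33/41) ≈ 0.572410.
Cmin,ss = (D/Vd)·f/(1−f), so D = Cmin,ss·Vd·(1−f)/f.
D = 9 × 15 × (1−f)/f ≈ 9 × 15 × 0.74700 ≈ 100.84 mg.

101 mg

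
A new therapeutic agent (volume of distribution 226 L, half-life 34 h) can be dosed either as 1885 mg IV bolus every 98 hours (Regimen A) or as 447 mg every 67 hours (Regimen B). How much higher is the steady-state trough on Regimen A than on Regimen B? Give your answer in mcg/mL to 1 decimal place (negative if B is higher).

0.6 mcg/mL

Regimen A: f = (1/2)^(98/34) ≈ 0.1356; Cmin,ss = (1885/226)·f/(1−f) ≈ 1.308 mcg/mL.
Regimen B: f = (1/2)^(67/34) ≈ 0.2551; Cmin,ss = (447/226)·f/(1−f) ≈ 0.677 mcg/mL.
Difference ≈ 1.308 − 0.677 ≈ 0.631 mcg/mL.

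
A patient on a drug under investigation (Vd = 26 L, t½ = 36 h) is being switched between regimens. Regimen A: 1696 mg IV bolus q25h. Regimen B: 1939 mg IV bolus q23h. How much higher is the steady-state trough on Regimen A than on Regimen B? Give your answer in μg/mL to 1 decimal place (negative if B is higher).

-28.4 μg/mL

Regimen A: f = (1/2)^(25/36) ≈ 0.6179; Cmin,ss = (1696/26)·f/(1−f) ≈ 105.486 μg/mL.
Regimen B: f = (1/2)^(23/36) ≈ 0.6422; Cmin,ss = (1939/26)·f/(1−f) ≈ 133.855 μg/mL.
Difference ≈ 105.486 − 133.855 ≈ -28.369 μg/mL.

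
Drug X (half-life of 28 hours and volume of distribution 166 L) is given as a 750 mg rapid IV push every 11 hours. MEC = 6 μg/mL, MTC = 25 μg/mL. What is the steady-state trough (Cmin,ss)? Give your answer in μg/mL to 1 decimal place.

k = ln2/t½ = ln2/28 ≈ 0.024755 h⁻¹; fraction remaining f = e^(−kτ) = e^(−0.024755×11) ≈ 0.7616.
Accumulation ratio R = 1/(1 − f) ≈ 1/0.2384 ≈ 4.1946.
Each bolus raises the concentration by D/Vd = 750/166 ≈ 4.518 μg/mL.
Steady-state peak Cmax,ss = C₀·R ≈ 4.518 × 4.1946 ≈ 18.951 μg/mL.
One interval later, Cmin,ss = Cmax,ss·e^(−kτ) ≈ 18.951 × 0.7616 ≈ 14.433 μg/mL.
Trough 14.4 μg/mL vs MEC 6 μg/mL: adequate.

14.4 μg/mL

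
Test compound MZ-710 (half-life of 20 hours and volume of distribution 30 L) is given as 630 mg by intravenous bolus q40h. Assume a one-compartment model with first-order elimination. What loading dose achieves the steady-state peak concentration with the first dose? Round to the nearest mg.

840 mg

f = (1/2)^(40/20) ≈ 0.250000; accumulation ratio R = 1/(1−f) ≈ 1.33333.
Loading dose to hit Cmax,ss on first dose: D_load = D_maint·R ≈ 630 × 1.33333 ≈ 840.00 mg.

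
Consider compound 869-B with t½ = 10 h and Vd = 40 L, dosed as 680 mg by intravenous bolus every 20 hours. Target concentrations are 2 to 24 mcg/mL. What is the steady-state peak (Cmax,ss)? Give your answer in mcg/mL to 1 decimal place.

22.7 mcg/mL

The dosing interval is 2 half-lives, so f = 2^(−2) = 0.25.
At steady state, R = 1/(1 − 0.25) = 4/3.
Single-dose peak C₀ = D/Vd = 680/40 = 17 mcg/mL.
Steady-state peak Cmax,ss = C₀·R = 17 × 4/3 ≈ 22.667 mcg/mL.
Peak 22.7 mcg/mL vs MTC 24 mcg/mL: below toxic threshold.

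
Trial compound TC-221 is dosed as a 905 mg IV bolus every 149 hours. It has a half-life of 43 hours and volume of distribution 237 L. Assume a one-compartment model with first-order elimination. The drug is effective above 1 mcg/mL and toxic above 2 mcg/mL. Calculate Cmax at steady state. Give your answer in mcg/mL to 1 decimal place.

τ/t½ = 149/43 ≈ 3.4651, so fraction remaining f = (1/2)^(149/43) ≈ 0.0906.
At steady state, accumulation factor R = 1/(1 − e^(−kτ)) ≈ 1.0996.
Each bolus raises the concentration by D/Vd = 905/237 ≈ 3.819 mcg/mL.
Cmax,ss = C₀/(1 − f) ≈ 3.819/0.9094 ≈ 4.199 mcg/mL.
Peak 4.2 mcg/mL vs MTC 2 mcg/mL: exceeds toxic threshold.

4.2 mcg/mL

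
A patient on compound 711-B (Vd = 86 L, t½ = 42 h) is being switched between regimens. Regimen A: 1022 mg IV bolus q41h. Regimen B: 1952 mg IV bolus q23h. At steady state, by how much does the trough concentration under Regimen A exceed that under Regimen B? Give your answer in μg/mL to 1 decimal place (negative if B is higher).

Regimen A: f = (1/2)^(41/42) ≈ 0.5083; Cmin,ss = (1022/86)·f/(1−f) ≈ 12.285 μg/mL.
Regimen B: f = (1/2)^(23/42) ≈ 0.6841; Cmin,ss = (1952/86)·f/(1−f) ≈ 49.153 μg/mL.
Difference ≈ 12.285 − 49.153 ≈ -36.868 μg/mL.

-36.9 μg/mL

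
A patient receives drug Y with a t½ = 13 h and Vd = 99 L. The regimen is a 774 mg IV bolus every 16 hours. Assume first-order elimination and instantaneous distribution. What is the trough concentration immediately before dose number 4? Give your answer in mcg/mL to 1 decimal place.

5.4 mcg/mL

f = (1/2)^(τ/t½) = (1/2)^(16/13) ≈ 0.4261.
C₀ = D/Vd = 774/99 ≈ 7.818 mcg/mL.
Before the 4th dose, 3 doses have been given. Superposition: Cmin = C₀·(f + f² + … + f^3).
≈ 7.818 × (0.4261 + 0.1816 + 0.0774) ≈ 7.818 × 0.6851 ≈ 5.356 mcg/mL.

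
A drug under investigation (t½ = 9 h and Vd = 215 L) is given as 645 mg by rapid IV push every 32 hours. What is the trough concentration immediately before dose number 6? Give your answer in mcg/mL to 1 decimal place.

0.3 mcg/mL

f = (1/2)^(τ/t½) = (1/2)^(32/9) ≈ 0.0850.
C₀ = D/Vd = 645/215 ≈ 3.000 mcg/mL.
Before the 6th dose, 5 doses have been given. Superposition: Cmin = C₀·(f + f² + … + f^5).
≈ 3.000 × (0.0850 + 0.0072 + 0.0006 + 0.0001 + 0.0000) ≈ 3.000 × 0.0929 ≈ 0.279 mcg/mL.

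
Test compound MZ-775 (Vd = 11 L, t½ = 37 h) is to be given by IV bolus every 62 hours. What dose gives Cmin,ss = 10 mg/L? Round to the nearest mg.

τ/t½ = 62/37 ≈ 1.6757, so f = (1/2)^(62/37) ≈ 0.313019.
Cmin,ss = (D/Vd)·f/(1−f), so D = Cmin,ss·Vd·(1−f)/f.
D = 10 × 11 × (1−f)/f ≈ 10 × 11 × 2.19469 ≈ 241.42 mg.

241 mg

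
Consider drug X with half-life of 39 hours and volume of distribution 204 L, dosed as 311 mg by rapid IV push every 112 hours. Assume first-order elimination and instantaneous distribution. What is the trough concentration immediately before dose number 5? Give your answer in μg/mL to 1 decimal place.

f = (1/2)^(τ/t½) = (1/2)^(112/39) ≈ 0.1366.
C₀ = D/Vd = 311/204 ≈ 1.525 μg/mL.
Before the 5th dose, 4 doses have been given. Superposition: Cmin = C₀·(f + f² + … + f^4).
≈ 1.525 × (0.1366 + 0.0187 + 0.0025 + 0.0003) ≈ 1.525 × 0.1581 ≈ 0.241 μg/mL.

0.2 μg/mL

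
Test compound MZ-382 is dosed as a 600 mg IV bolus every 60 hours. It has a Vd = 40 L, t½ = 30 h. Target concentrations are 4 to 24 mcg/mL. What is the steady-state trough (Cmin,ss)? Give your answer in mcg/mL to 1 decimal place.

5.0 mcg/mL

The dosing interval is 2 half-lives, so f = 2^(−2) = 0.25.
At steady state, R = 1/(1 − 0.25) = 4/3.
Single-dose peak C₀ = D/Vd = 600/40 = 15 mcg/mL.
Steady-state peak Cmax,ss = C₀·R = 15 × 4/3 ≈ 20.000 mcg/mL.
Steady-state trough Cmin,ss = Cmax,ss·f ≈ 20.000 × 0.25 ≈ 5.000 mcg/mL.
Trough 5.0 mcg/mL vs MEC 4 mcg/mL: adequate.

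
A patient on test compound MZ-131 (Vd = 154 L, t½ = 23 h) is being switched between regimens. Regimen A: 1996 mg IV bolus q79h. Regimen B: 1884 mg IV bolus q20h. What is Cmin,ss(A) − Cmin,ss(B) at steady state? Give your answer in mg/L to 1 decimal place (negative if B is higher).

-13.5 mg/L

Regimen A: f = (1/2)^(79/23) ≈ 0.0925; Cmin,ss = (1996/154)·f/(1−f) ≈ 1.321 mg/L.
Regimen B: f = (1/2)^(20/23) ≈ 0.5473; Cmin,ss = (1884/154)·f/(1−f) ≈ 14.790 mg/L.
Difference ≈ 1.321 − 14.790 ≈ -13.469 mg/L.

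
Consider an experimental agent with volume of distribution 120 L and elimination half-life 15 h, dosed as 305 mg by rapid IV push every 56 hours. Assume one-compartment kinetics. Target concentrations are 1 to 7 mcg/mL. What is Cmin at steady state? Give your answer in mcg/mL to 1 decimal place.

0.2 mcg/mL

τ/t½ = 56/15 ≈ 3.7333, so fraction remaining f = (1/2)^(56/15) ≈ 0.0752.
Accumulation ratio R = 1/(1 − f) ≈ 1/0.9248 ≈ 1.0813.
Each bolus raises the concentration by D/Vd = 305/120 ≈ 2.542 mcg/mL.
Cmax,ss = C₀/(1 − f) ≈ 2.542/0.9248 ≈ 2.749 mcg/mL.
One interval later, Cmin,ss = Cmax,ss·e^(−kτ) ≈ 2.749 × 0.0752 ≈ 0.207 mcg/mL.
Trough 0.2 mcg/mL vs MEC 1 mcg/mL: subtherapeutic.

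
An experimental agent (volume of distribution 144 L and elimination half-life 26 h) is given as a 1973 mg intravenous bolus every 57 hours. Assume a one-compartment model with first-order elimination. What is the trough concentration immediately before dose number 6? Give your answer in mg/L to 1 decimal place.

f = (1/2)^(τ/t½) = (1/2)^(57/26) ≈ 0.2188.
C₀ = D/Vd = 1973/144 ≈ 13.701 mg/L.
Before the 6th dose, 5 doses have been given. Superposition: Cmin = C₀·(f + f² + … + f^5).
≈ 13.701 × (0.2188 + 0.0479 + 0.0105 + 0.0023 + 0.0005) ≈ 13.701 × 0.2800 ≈ 3.836 mg/L.

3.8 mg/L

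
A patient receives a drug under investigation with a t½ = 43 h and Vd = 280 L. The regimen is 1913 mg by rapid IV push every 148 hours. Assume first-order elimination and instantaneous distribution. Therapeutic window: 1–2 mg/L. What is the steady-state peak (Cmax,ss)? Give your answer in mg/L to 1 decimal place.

7.5 mg/L

τ/t½ = 148/43 ≈ 3.4419, so fraction remaining f = (1/2)^(148/43) ≈ 0.0920.
Accumulation ratio R = 1/(1 − f) ≈ 1/0.9080 ≈ 1.1013.
Each bolus raises the concentration by D/Vd = 1913/280 ≈ 6.832 mg/L.
Cmax,ss = C₀/(1 − f) ≈ 6.832/0.9080 ≈ 7.524 mg/L.
Peak 7.5 mg/L vs MTC 2 mg/L: exceeds toxic threshold.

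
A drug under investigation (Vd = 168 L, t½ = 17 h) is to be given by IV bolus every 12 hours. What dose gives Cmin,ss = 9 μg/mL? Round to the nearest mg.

τ/t½ = 12/17 ≈ 0.70588, so f = (1/2)^(12/17) ≈ 0.613067.
Cmin,ss = (D/Vd)·f/(1−f), so D = Cmin,ss·Vd·(1−f)/f.
D = 9 × 168 × (1−f)/f ≈ 9 × 168 × 0.63114 ≈ 954.28 mg.

954 mg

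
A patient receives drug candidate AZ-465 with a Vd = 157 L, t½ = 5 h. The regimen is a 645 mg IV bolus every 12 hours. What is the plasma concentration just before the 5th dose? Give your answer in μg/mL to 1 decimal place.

f = (1/2)^(τ/t½) = (1/2)^(12/5) ≈ 0.1895.
C₀ = D/Vd = 645/157 ≈ 4.108 μg/mL.
Before the 5th dose, 4 doses have been given. Superposition: Cmin = C₀·(f + f² + … + f^4).
≈ 4.108 × (0.1895 + 0.0359 + 0.0068 + 0.0013) ≈ 4.108 × 0.2335 ≈ 0.959 μg/mL.

1.0 μg/mL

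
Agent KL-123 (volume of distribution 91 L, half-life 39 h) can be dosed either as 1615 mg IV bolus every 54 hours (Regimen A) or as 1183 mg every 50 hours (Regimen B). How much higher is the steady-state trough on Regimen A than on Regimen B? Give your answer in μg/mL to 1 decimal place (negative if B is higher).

1.9 μg/mL

Regimen A: f = (1/2)^(54/39) ≈ 0.3830; Cmin,ss = (1615/91)·f/(1−f) ≈ 11.017 μg/mL.
Regimen B: f = (1/2)^(50/39) ≈ 0.4112; Cmin,ss = (1183/91)·f/(1−f) ≈ 9.079 μg/mL.
Difference ≈ 11.017 − 9.079 ≈ 1.938 μg/mL.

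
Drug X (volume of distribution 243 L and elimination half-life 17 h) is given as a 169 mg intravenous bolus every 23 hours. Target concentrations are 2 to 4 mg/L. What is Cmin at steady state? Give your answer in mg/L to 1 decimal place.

0.4 mg/L

k = ln2/t½ = ln2/17 ≈ 0.040773 h⁻¹; fraction remaining f = e^(−kτ) = e^(−0.040773×23) ≈ 0.3915.
At steady state, accumulation factor R = 1/(1 − e^(−kτ)) ≈ 1.6434.
Single-dose peak C₀ = D/Vd = 169/243 ≈ 0.695 mg/L.
Cmax,ss = C₀/(1 − f) ≈ 0.695/0.6085 ≈ 1.142 mg/L.
Steady-state trough Cmin,ss = Cmax,ss·f ≈ 1.142 × 0.3915 ≈ 0.447 mg/L.
Trough 0.4 mg/L vs MEC 2 mg/L: subtherapeutic.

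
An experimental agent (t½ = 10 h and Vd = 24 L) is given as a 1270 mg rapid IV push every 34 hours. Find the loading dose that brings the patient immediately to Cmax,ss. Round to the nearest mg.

f = (1/2)^(34/10) ≈ 0.094732; accumulation ratio R = 1/(1−f) ≈ 1.10465.
Loading dose to hit Cmax,ss on first dose: D_load = D_maint·R ≈ 1270 × 1.10465 ≈ 1402.91 mg.

1403 mg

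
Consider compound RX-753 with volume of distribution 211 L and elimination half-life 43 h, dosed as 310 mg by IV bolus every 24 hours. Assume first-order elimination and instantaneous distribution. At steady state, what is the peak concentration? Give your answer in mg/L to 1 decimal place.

4.6 mg/L

k = ln2/t½ = ln2/43 ≈ 0.016120 h⁻¹; fraction remaining f = e^(−kτ) = e^(−0.016120×24) ≈ 0.6792.
Accumulation ratio R = 1/(1 − f) ≈ 1/0.3208 ≈ 3.1172.
Single-dose peak C₀ = D/Vd = 310/211 ≈ 1.469 mg/L.
Cmax,ss = C₀/(1 − f) ≈ 1.469/0.3208 ≈ 4.579 mg/L.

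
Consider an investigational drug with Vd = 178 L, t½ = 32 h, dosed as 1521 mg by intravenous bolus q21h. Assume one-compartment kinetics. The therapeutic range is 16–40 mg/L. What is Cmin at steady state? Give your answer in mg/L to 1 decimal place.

14.8 mg/L

Over one 21-h interval, 21/32 ≈ 0.65625 half-lives elapse, leaving f ≈ 0.6345 of each dose.
Single-dose peak C₀ = D/Vd = 1521/178 ≈ 8.545 mg/L.
Steady-state trough Cmin,ss = C₀·f/(1−f) ≈ 8.545 × 0.6345/0.3655 ≈ 14.834 mg/L.
Trough 14.8 mg/L vs MEC 16 mg/L: subtherapeutic.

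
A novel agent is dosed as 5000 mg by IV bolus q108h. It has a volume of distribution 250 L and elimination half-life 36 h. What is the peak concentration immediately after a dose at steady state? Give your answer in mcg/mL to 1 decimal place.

22.9 mcg/mL

The dosing interval is 3 half-lives, so f = 2^(−3) = 0.125.
At steady state, R = 1/(1 − 0.125) = 8/7.
Single-dose peak C₀ = D/Vd = 5000/250 = 20 mcg/mL.
Steady-state peak Cmax,ss = C₀·R = 20 × 8/7 ≈ 22.857 mcg/mL.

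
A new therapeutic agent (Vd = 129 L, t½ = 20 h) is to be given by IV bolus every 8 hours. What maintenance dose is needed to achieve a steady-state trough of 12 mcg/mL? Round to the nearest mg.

τ/t½ = 8/20 ≈ 0.4, so f = (1/2)^(8/20) ≈ 0.757858.
Cmin,ss = (D/Vd)·f/(1−f), so D = Cmin,ss·Vd·(1−f)/f.
D = 12 × 129 × (1−f)/f ≈ 12 × 129 × 0.31951 ≈ 494.60 mg.

495 mg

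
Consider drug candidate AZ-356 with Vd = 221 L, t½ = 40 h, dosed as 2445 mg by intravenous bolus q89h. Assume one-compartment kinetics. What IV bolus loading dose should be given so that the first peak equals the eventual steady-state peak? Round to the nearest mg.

3110 mg

f = (1/2)^(89/40) ≈ 0.213899; accumulation ratio R = 1/(1−f) ≈ 1.27210.
Loading dose to hit Cmax,ss on first dose: D_load = D_maint·R ≈ 2445 × 1.27210 ≈ 3110.28 mg.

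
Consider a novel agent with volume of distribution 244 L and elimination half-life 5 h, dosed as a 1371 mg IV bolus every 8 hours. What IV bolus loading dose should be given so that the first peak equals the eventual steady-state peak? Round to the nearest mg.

f = (1/2)^(8/5) ≈ 0.329877; accumulation ratio R = 1/(1−f) ≈ 1.49226.
Loading dose to hit Cmax,ss on first dose: D_load = D_maint·R ≈ 1371 × 1.49226 ≈ 2045.89 mg.

2046 mg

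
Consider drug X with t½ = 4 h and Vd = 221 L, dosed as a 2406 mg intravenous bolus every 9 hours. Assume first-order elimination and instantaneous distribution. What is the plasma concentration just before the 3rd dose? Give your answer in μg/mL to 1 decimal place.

2.8 μg/mL

f = (1/2)^(τ/t½) = (1/2)^(9/4) ≈ 0.2102.
C₀ = D/Vd = 2406/221 ≈ 10.887 μg/mL.
Before the 3rd dose, 2 doses have been given. Superposition: Cmin = C₀·(f + f²).
≈ 10.887 × (0.2102 + 0.0442) ≈ 10.887 × 0.2544 ≈ 2.770 μg/mL.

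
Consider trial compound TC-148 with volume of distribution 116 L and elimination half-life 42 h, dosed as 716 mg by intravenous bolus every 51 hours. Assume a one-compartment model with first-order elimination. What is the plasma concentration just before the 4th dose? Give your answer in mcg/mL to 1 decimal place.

4.3 mcg/mL

f = (1/2)^(τ/t½) = (1/2)^(51/42) ≈ 0.4310.
C₀ = D/Vd = 716/116 ≈ 6.172 mcg/mL.
Before the 4th dose, 3 doses have been given. Superposition: Cmin = C₀·(f + f² + … + f^3).
≈ 6.172 × (0.4310 + 0.1858 + 0.0801) ≈ 6.172 × 0.6969 ≈ 4.301 mcg/mL.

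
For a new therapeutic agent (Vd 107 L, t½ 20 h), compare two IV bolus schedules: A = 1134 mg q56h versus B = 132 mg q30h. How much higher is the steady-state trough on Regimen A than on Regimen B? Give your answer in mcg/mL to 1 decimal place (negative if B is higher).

1.1 mcg/mL

Regimen A: f = (1/2)^(56/20) ≈ 0.1436; Cmin,ss = (1134/107)·f/(1−f) ≈ 1.777 mcg/mL.
Regimen B: f = (1/2)^(30/20) ≈ 0.3536; Cmin,ss = (132/107)·f/(1−f) ≈ 0.675 mcg/mL.
Difference ≈ 1.777 − 0.675 ≈ 1.102 mcg/mL.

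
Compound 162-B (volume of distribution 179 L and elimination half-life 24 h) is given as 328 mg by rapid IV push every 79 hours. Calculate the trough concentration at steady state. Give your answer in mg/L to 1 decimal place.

0.2 mg/L

τ/t½ = 79/24 ≈ 3.2917, so fraction remaining f = (1/2)^(79/24) ≈ 0.1021.
At steady state, accumulation factor R = 1/(1 − e^(−kτ)) ≈ 1.1137.
Single-dose peak C₀ = D/Vd = 328/179 ≈ 1.832 mg/L.
Cmax,ss = C₀/(1 − f) ≈ 1.832/0.8979 ≈ 2.040 mg/L.
Steady-state trough Cmin,ss = Cmax,ss·f ≈ 2.040 × 0.1021 ≈ 0.208 mg/L.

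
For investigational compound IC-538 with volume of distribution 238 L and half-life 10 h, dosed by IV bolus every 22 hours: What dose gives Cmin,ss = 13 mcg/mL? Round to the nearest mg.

τ/t½ = 22/10 ≈ 2.2, so f = (1/2)^(22/10) ≈ 0.217638.
Cmin,ss = (D/Vd)·f/(1−f), so D = Cmin,ss·Vd·(1−f)/f.
D = 13 × 238 × (1−f)/f ≈ 13 × 238 × 3.59479 ≈ 11122.28 mg.

11122 mg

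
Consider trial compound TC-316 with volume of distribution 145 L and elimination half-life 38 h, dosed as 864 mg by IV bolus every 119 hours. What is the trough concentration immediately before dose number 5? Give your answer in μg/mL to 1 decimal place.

0.8 μg/mL

f = (1/2)^(τ/t½) = (1/2)^(119/38) ≈ 0.1141.
C₀ = D/Vd = 864/145 ≈ 5.959 μg/mL.
Before the 5th dose, 4 doses have been given. Superposition: Cmin = C₀·(f + f² + … + f^4).
≈ 5.959 × (0.1141 + 0.0130 + 0.0015 + 0.0002) ≈ 5.959 × 0.1288 ≈ 0.768 μg/mL.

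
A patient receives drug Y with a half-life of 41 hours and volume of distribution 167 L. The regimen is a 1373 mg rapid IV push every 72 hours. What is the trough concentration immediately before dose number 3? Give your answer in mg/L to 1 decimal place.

3.2 mg/L

f = (1/2)^(τ/t½) = (1/2)^(72/41) ≈ 0.2960.
C₀ = D/Vd = 1373/167 ≈ 8.222 mg/L.
Before the 3rd dose, 2 doses have been given. Superposition: Cmin = C₀·(f + f²).
≈ 8.222 × (0.2960 + 0.0876) ≈ 8.222 × 0.3836 ≈ 3.154 mg/L.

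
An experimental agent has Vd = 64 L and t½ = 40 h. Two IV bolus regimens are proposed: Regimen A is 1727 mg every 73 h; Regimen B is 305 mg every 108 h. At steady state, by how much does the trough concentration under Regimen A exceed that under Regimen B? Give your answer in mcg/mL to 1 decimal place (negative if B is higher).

Regimen A: f = (1/2)^(73/40) ≈ 0.2822; Cmin,ss = (1727/64)·f/(1−f) ≈ 10.609 mcg/mL.
Regimen B: f = (1/2)^(108/40) ≈ 0.1539; Cmin,ss = (305/64)·f/(1−f) ≈ 0.867 mcg/mL.
Difference ≈ 10.609 − 0.867 ≈ 9.742 mcg/mL.

9.7 mcg/mL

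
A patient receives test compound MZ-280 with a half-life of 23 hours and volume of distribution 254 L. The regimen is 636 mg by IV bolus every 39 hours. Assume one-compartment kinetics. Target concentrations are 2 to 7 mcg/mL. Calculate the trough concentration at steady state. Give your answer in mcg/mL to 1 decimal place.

Over one 39-h interval, 39/23 ≈ 1.6957 half-lives elapse, leaving f ≈ 0.3087 of each dose.
Single-dose peak C₀ = D/Vd = 636/254 ≈ 2.504 mcg/mL.
Steady-state trough Cmin,ss = C₀·f/(1−f) ≈ 2.504 × 0.3087/0.6913 ≈ 1.118 mcg/mL.
Trough 1.1 mcg/mL vs MEC 2 mcg/mL: subtherapeutic.

1.1 mcg/mL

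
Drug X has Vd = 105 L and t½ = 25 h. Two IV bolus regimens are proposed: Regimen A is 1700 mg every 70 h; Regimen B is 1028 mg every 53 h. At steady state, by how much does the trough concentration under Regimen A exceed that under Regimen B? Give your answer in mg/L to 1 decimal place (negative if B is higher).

-0.2 mg/L

Regimen A: f = (1/2)^(70/25) ≈ 0.1436; Cmin,ss = (1700/105)·f/(1−f) ≈ 2.715 mg/L.
Regimen B: f = (1/2)^(53/25) ≈ 0.2300; Cmin,ss = (1028/105)·f/(1−f) ≈ 2.924 mg/L.
Difference ≈ 2.715 − 2.924 ≈ -0.209 mg/L.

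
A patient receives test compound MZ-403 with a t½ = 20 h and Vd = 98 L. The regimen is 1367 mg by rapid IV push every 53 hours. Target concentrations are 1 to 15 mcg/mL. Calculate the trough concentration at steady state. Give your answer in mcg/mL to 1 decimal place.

2.6 mcg/mL

k = ln2/t½ = ln2/20 ≈ 0.034657 h⁻¹; fraction remaining f = e^(−kτ) = e^(−0.034657×53) ≈ 0.1593.
Each bolus raises the concentration by D/Vd = 1367/98 ≈ 13.949 mcg/mL.
Steady-state trough Cmin,ss = C₀·f/(1−f) ≈ 13.949 × 0.1593/0.8407 ≈ 2.643 mcg/mL.
Trough 2.6 mcg/mL vs MEC 1 mcg/mL: adequate.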